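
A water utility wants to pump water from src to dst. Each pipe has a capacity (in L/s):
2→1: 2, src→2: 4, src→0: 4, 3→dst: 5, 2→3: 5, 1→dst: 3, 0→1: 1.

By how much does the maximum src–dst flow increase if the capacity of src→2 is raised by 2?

Original max flow = 5.
After raising cap(src→2), augmenting paths through that edge carry 2 more units.
New max flow = 7. Increase = 2.

2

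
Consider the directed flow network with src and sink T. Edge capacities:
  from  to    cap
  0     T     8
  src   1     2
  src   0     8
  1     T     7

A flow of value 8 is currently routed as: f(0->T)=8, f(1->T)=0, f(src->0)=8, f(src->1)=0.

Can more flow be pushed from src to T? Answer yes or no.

Residual path src->1->T has bottleneck 2 > 0.
Pushing 2 along it raises the flow to 10, so the given flow is not maximum.

Yes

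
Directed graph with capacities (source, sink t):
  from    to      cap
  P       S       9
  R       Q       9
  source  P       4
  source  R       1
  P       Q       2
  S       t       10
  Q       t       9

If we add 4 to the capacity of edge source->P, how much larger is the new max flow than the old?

4

Original max flow = 5.
After raising cap(source->P), augmenting paths through that edge carry 4 more units.
New max flow = 9. Increase = 4.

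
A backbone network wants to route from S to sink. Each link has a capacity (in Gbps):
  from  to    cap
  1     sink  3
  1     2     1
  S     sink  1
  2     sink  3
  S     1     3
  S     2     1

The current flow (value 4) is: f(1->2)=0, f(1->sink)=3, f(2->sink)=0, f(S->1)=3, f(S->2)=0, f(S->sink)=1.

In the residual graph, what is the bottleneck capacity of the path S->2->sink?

Residual capacities along the path: S->2: 1, 2->sink: 3.
Minimum is 1.

1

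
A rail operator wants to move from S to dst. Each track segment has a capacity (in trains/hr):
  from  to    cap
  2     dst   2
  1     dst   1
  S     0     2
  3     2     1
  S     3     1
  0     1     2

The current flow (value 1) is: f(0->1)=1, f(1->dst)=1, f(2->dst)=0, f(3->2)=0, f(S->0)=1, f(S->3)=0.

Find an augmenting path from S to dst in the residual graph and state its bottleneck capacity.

S->3->2->dst, bottleneck 1

Residual along S->3->2->dst: S->3: 1, 3->2: 1, 2->dst: 2.
Bottleneck = min = 1.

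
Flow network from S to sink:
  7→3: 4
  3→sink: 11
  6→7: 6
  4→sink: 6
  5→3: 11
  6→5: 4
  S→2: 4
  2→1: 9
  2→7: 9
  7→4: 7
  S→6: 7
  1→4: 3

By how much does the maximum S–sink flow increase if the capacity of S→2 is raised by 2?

Original max flow = 11.
After raising cap(S→2), augmenting paths through that edge carry 2 more units.
New max flow = 13. Increase = 2.

2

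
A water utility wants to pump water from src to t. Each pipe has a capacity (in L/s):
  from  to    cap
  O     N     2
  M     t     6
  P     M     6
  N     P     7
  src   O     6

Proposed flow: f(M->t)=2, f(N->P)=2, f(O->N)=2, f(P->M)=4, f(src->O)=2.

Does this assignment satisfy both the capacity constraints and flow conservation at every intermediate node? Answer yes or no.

Conservation fails at P: inflow 2 ≠ outflow 4.

No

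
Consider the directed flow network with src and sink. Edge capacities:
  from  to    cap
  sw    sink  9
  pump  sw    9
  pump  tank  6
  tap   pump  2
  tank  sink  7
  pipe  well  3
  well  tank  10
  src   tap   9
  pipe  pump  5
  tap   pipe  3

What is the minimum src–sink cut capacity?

5

Max flow = 5 (via 2 augmenting paths).
In the residual at optimum, the set reachable from src is {src, tap}.
Cut edges: tap→pipe (cap 3), tap→pump (cap 2). Sum = 5.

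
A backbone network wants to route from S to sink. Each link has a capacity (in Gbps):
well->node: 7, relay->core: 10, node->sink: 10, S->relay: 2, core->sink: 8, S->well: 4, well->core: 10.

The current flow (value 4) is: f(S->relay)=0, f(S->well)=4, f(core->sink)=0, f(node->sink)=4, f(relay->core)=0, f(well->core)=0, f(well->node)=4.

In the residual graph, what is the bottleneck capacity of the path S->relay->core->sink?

Residual capacities along the path: S->relay: 2, relay->core: 10, core->sink: 8.
Minimum is 2.

2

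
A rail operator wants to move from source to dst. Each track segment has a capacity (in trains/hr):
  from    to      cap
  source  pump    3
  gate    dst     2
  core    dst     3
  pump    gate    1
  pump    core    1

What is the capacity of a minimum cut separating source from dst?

Max flow = 2 (via 2 augmenting paths).
In the residual at optimum, the set reachable from source is {pump, source}.
Cut edges: pump→core (cap 1), pump→gate (cap 1). Sum = 2.

2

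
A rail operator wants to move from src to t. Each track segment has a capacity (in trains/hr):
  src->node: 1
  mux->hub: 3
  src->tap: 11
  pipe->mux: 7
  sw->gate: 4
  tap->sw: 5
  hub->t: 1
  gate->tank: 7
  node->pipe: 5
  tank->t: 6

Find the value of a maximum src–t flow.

Augment src->node->pipe->mux->hub->t: bottleneck 1. Total 1.
Augment src->tap->sw->gate->tank->t: bottleneck 4. Total 5.
No augmenting path remains in the residual graph.

5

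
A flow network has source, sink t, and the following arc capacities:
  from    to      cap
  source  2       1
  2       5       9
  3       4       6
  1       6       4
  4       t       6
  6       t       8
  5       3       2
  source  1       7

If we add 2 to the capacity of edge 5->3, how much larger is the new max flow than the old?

0

Original max flow = 5.
Edge 5->3 does not cross the min cut (source side {1, source}), so extra capacity there cannot help.
New max flow = 5. Increase = 0.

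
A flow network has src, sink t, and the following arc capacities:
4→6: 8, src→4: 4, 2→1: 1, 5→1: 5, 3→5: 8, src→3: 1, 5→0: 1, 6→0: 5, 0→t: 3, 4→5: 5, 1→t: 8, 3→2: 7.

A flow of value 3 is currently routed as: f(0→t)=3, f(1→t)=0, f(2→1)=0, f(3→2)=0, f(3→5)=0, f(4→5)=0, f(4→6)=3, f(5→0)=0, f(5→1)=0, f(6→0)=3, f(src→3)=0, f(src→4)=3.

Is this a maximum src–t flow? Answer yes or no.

No

Residual path src→4→5→1→t has bottleneck 1 > 0.
Pushing 1 along it raises the flow to 4, so the given flow is not maximum.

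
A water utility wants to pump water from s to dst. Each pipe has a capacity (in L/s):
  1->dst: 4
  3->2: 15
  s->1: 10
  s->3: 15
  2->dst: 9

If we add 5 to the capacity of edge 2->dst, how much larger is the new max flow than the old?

Original max flow = 13.
After raising cap(2->dst), augmenting paths through that edge carry 5 more units.
New max flow = 18. Increase = 5.

5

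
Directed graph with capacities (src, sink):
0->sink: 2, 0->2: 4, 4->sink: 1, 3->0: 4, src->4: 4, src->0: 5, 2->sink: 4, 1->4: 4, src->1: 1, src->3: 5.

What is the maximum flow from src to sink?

Augment src->0->sink: bottleneck 2. Total 2.
Augment src->4->sink: bottleneck 1. Total 3.
Augment src->0->2->sink: bottleneck 3. Total 6.
Augment src->3->0->2->sink: bottleneck 1. Total 7.
No augmenting path remains in the residual graph.

7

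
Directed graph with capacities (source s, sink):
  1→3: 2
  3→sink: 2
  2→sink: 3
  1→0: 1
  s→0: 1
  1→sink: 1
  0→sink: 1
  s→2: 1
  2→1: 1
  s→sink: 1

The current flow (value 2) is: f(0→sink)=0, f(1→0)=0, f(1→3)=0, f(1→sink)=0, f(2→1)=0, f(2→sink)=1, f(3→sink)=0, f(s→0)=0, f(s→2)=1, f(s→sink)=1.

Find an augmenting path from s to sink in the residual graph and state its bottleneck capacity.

Residual along s→0→sink: s→0: 1, 0→sink: 1.
Bottleneck = min = 1.

s→0→sink, bottleneck 1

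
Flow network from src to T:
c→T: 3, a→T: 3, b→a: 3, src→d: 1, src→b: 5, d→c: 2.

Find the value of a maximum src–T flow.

4

Augment src→b→a→T: bottleneck 3. Total 3.
Augment src→d→c→T: bottleneck 1. Total 4.
No augmenting path remains in the residual graph.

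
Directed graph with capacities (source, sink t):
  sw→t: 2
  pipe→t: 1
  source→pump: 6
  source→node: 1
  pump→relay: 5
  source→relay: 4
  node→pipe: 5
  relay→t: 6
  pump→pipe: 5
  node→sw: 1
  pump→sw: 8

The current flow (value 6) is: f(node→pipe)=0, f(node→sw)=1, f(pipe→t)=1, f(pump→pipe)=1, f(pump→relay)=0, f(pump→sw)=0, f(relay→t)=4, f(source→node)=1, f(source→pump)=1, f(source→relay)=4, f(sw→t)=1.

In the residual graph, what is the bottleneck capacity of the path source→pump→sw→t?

Residual capacities along the path: source→pump: 5, pump→sw: 8, sw→t: 1.
Minimum is 1.

1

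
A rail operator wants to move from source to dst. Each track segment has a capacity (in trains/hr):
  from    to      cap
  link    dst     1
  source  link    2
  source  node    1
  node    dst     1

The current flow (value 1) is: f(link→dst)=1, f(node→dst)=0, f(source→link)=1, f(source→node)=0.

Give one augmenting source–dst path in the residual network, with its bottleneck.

source→node→dst, bottleneck 1

Residual along source→node→dst: source→node: 1, node→dst: 1.
Bottleneck = min = 1.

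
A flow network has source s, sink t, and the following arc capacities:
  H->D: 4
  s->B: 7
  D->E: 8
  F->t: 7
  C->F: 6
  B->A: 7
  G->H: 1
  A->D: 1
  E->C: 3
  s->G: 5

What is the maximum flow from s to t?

2

Augment s->G->H->D->E->C->F->t: bottleneck 1. Total 1.
Augment s->B->A->D->E->C->F->t: bottleneck 1. Total 2.
No augmenting path remains in the residual graph.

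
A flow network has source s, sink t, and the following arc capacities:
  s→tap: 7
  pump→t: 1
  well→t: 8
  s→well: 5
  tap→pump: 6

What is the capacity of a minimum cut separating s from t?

6

Max flow = 6 (via 2 augmenting paths).
In the residual at optimum, the set reachable from s is {pump, s, tap}.
Cut edges: s→well (cap 5), pump→t (cap 1). Sum = 6.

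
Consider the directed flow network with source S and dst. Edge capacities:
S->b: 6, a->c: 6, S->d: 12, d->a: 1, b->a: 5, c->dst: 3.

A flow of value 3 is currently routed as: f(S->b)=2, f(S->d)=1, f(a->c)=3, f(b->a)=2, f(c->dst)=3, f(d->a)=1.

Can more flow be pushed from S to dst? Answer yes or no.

No

Residual reachable from S: {S, a, b, c, d}; dst is not reachable.
Saturated cut: c->dst with total capacity 3 = current flow value. Flow is maximum.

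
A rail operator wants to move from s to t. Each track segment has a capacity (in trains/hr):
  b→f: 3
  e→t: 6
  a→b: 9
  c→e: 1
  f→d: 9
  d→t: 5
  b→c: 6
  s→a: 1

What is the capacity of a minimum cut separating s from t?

Max flow = 1 (via 1 augmenting path).
In the residual at optimum, the set reachable from s is {s}.
Cut edges: s→a (cap 1). Sum = 1.

1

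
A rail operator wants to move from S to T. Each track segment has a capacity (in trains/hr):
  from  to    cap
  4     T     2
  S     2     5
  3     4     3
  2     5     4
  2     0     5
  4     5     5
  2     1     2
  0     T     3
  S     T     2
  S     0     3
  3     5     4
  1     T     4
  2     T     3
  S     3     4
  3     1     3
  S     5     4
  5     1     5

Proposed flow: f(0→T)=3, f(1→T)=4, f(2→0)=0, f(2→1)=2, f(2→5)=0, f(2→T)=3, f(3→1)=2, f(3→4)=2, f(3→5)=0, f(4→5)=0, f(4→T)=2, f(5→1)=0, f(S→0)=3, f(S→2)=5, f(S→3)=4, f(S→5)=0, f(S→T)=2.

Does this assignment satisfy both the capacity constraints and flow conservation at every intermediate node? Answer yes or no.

Every edge has 0 ≤ f(e) ≤ cap(e).
At each intermediate node, inflow equals outflow.

Yes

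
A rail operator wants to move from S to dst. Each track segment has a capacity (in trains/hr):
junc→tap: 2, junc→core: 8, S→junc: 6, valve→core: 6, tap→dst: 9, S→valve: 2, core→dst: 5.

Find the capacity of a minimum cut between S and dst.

7

Max flow = 7 (via 3 augmenting paths).
In the residual at optimum, the set reachable from S is {S, core, junc, valve}.
Cut edges: junc→tap (cap 2), core→dst (cap 5). Sum = 7.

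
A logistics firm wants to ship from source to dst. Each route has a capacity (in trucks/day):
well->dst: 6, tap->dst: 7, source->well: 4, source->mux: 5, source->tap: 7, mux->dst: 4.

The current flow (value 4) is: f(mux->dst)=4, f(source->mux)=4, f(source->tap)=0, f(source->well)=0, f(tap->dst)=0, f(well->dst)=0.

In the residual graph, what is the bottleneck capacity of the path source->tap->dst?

7

Residual capacities along the path: source->tap: 7, tap->dst: 7.
Minimum is 7.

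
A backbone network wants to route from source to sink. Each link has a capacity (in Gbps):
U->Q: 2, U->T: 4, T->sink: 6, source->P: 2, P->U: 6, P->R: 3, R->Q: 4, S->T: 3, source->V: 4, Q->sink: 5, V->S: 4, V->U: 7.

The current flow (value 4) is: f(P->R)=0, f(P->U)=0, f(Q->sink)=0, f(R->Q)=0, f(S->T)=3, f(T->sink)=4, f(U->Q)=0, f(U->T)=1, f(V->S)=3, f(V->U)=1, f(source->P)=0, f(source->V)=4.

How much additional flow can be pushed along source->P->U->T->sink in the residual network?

2

Residual capacities along the path: source->P: 2, P->U: 6, U->T: 3, T->sink: 2.
Minimum is 2.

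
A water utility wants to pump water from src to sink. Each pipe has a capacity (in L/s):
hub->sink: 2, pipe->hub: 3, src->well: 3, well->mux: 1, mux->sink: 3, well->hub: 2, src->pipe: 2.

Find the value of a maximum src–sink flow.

3

Augment src->pipe->hub->sink: bottleneck 2. Total 2.
Augment src->well->mux->sink: bottleneck 1. Total 3.
No augmenting path remains in the residual graph.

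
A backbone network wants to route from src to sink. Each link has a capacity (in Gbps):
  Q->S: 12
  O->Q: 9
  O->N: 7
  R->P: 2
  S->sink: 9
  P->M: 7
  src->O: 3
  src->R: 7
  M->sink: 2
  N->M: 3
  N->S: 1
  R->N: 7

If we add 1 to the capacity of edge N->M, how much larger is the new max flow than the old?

Original max flow = 6.
Edge N->M does not cross the min cut (source side {M, N, P, R, src}), so extra capacity there cannot help.
New max flow = 6. Increase = 0.

0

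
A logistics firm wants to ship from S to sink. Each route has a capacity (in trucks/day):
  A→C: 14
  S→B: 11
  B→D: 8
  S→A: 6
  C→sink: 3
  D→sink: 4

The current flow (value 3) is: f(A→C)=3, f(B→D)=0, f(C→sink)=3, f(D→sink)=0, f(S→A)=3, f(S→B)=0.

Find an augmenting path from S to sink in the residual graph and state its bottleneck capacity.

S→B→D→sink, bottleneck 4

Residual along S→B→D→sink: S→B: 11, B→D: 8, D→sink: 4.
Bottleneck = min = 4.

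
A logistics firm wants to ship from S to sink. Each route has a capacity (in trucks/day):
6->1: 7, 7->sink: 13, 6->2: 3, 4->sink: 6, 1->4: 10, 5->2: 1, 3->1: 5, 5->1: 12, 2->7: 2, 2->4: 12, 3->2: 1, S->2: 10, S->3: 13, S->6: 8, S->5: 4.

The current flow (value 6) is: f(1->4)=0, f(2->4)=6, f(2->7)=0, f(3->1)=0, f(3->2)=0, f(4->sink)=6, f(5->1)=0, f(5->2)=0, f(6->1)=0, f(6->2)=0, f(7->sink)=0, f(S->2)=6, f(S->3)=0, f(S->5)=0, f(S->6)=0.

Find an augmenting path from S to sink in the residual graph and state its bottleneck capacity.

S->2->7->sink, bottleneck 2

Residual along S->2->7->sink: S->2: 4, 2->7: 2, 7->sink: 13.
Bottleneck = min = 2.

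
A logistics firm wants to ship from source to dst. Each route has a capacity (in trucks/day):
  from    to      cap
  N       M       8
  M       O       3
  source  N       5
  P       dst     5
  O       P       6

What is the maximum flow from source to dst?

Augment source->N->M->O->P->dst: bottleneck 3. Total 3.
No augmenting path remains in the residual graph.

3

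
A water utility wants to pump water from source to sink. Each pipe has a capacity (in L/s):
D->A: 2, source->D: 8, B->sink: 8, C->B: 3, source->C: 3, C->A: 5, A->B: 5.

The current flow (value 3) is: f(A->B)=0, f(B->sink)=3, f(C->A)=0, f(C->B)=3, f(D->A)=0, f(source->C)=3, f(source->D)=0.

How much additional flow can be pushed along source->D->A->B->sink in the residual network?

2

Residual capacities along the path: source->D: 8, D->A: 2, A->B: 5, B->sink: 5.
Minimum is 2.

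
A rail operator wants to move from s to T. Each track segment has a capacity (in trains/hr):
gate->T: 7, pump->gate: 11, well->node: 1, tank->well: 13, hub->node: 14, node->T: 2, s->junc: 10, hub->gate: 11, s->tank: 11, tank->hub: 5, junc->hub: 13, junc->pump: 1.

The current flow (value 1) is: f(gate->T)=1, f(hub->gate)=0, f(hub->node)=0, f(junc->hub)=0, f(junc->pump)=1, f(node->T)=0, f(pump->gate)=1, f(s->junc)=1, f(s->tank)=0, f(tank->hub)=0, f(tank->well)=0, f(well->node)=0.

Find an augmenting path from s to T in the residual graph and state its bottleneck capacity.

s->junc->hub->gate->T, bottleneck 6

Residual along s->junc->hub->gate->T: s->junc: 9, junc->hub: 13, hub->gate: 11, gate->T: 6.
Bottleneck = min = 6.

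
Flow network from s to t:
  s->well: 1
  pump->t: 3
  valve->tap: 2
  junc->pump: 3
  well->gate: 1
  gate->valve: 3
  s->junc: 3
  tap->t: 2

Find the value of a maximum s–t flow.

Augment s->junc->pump->t: bottleneck 3. Total 3.
Augment s->well->gate->valve->tap->t: bottleneck 1. Total 4.
No augmenting path remains in the residual graph.

4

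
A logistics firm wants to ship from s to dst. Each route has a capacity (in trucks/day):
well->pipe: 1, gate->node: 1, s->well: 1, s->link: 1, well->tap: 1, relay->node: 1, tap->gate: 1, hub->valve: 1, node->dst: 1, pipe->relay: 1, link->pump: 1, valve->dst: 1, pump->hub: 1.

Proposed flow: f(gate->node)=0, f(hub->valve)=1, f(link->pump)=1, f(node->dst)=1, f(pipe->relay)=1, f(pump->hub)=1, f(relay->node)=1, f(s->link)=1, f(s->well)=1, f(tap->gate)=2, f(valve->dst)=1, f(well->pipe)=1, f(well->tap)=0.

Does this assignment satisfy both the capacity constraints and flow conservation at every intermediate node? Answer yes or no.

No

Capacity violated on tap->gate: flow 2 > capacity 1.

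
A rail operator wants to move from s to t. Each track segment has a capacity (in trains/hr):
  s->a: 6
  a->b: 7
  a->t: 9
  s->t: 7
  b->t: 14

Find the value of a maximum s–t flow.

13

Augment s->t: bottleneck 7. Total 7.
Augment s->a->t: bottleneck 6. Total 13.
No augmenting path remains in the residual graph.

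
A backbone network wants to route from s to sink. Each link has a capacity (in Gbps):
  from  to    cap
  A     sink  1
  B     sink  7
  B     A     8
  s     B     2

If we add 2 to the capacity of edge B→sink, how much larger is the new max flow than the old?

Original max flow = 2.
Edge B→sink does not cross the min cut (source side {s}), so extra capacity there cannot help.
New max flow = 2. Increase = 0.

0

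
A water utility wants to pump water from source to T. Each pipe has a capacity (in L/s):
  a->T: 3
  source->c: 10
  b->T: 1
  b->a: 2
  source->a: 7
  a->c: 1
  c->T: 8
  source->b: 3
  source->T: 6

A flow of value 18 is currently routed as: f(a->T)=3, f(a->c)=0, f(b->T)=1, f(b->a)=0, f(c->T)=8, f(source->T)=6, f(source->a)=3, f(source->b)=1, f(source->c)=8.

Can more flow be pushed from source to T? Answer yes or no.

Residual reachable from source: {a, b, c, source}; T is not reachable.
Saturated cut: source->T, b->T, a->T, c->T with total capacity 18 = current flow value. Flow is maximum.

No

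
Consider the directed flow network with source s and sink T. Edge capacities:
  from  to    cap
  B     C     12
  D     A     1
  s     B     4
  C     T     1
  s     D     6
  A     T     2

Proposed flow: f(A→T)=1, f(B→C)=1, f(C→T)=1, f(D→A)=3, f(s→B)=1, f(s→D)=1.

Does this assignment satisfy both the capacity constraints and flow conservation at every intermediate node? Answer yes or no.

Capacity violated on D→A: flow 3 > capacity 1.

No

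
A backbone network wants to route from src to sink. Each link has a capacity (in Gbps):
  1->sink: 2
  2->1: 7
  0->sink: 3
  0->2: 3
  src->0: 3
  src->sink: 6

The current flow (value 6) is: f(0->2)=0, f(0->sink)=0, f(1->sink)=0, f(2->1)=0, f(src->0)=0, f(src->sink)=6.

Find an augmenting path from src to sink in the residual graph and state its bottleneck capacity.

Residual along src->0->sink: src->0: 3, 0->sink: 3.
Bottleneck = min = 3.

src->0->sink, bottleneck 3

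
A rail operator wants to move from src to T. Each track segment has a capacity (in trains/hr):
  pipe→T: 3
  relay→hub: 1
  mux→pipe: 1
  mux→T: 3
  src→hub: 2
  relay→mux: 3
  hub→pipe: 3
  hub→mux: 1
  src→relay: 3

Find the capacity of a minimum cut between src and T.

5

Max flow = 5 (via 2 augmenting paths).
In the residual at optimum, the set reachable from src is {src}.
Cut edges: src→relay (cap 3), src→hub (cap 2). Sum = 5.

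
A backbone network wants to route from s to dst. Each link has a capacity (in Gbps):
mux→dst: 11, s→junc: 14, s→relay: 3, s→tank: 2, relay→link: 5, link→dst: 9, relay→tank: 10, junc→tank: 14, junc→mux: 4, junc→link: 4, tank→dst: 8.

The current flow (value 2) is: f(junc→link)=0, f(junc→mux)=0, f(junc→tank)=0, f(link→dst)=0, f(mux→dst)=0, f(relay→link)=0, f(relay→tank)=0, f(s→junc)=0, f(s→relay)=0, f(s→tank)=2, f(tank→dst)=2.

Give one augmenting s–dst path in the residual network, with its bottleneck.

Residual along s→junc→link→dst: s→junc: 14, junc→link: 4, link→dst: 9.
Bottleneck = min = 4.

s→junc→link→dst, bottleneck 4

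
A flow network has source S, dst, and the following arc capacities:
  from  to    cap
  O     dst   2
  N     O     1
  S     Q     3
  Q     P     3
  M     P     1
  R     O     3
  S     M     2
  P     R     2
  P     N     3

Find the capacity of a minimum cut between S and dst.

Max flow = 2 (via 2 augmenting paths).
In the residual at optimum, the set reachable from S is {M, N, O, P, Q, R, S}.
Cut edges: O->dst (cap 2). Sum = 2.

2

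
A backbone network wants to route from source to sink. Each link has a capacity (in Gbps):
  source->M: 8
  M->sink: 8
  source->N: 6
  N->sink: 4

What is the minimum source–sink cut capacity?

Max flow = 12 (via 2 augmenting paths).
In the residual at optimum, the set reachable from source is {N, source}.
Cut edges: source->M (cap 8), N->sink (cap 4). Sum = 12.

12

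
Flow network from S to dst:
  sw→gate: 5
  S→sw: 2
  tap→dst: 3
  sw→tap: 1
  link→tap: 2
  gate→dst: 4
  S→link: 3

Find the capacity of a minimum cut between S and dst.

Max flow = 4 (via 2 augmenting paths).
In the residual at optimum, the set reachable from S is {S, link}.
Cut edges: S→sw (cap 2), link→tap (cap 2). Sum = 4.

4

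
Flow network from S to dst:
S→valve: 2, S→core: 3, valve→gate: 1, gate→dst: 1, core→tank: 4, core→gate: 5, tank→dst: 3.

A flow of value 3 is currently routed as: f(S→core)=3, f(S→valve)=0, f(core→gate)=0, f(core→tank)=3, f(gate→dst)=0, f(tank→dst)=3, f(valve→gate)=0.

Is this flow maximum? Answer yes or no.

No

Residual path S→valve→gate→dst has bottleneck 1 > 0.
Pushing 1 along it raises the flow to 4, so the given flow is not maximum.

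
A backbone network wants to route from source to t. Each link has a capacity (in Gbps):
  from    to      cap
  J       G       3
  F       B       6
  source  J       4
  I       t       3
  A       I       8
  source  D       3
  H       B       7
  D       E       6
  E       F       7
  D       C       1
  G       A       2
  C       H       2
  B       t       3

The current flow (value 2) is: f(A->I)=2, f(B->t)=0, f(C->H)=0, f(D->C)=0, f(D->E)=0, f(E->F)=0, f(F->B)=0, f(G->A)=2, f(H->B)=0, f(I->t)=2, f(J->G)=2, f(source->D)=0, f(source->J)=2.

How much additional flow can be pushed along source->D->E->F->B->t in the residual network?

3

Residual capacities along the path: source->D: 3, D->E: 6, E->F: 7, F->B: 6, B->t: 3.
Minimum is 3.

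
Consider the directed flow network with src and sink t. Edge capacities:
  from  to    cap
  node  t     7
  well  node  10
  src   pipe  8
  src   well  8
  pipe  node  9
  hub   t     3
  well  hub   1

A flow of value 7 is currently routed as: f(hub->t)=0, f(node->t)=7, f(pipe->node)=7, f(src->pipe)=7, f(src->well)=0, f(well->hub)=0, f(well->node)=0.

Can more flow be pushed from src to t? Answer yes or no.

Yes

Residual path src->well->hub->t has bottleneck 1 > 0.
Pushing 1 along it raises the flow to 8, so the given flow is not maximum.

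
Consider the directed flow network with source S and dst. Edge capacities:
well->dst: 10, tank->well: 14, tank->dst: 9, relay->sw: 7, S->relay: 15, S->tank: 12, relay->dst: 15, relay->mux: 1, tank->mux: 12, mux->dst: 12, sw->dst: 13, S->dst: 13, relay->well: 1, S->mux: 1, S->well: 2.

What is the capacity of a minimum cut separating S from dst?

43

Max flow = 43 (via 6 augmenting paths).
In the residual at optimum, the set reachable from S is {S}.
Cut edges: S->relay (cap 15), S->tank (cap 12), S->well (cap 2), S->mux (cap 1), S->dst (cap 13). Sum = 43.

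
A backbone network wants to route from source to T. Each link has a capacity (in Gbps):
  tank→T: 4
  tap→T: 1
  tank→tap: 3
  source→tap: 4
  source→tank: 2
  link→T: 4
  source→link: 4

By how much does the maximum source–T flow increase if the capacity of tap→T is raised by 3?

Original max flow = 7.
After raising cap(tap→T), augmenting paths through that edge carry 3 more units.
New max flow = 10. Increase = 3.

3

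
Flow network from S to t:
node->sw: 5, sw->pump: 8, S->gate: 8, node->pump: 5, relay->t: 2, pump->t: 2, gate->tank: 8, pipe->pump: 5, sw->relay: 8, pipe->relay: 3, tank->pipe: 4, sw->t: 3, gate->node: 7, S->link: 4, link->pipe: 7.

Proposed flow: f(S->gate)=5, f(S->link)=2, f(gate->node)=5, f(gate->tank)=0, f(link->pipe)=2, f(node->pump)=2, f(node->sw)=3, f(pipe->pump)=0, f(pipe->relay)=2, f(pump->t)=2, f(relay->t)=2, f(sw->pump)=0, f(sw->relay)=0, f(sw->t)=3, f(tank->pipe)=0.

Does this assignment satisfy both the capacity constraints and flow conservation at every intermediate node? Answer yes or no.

Yes

Every edge has 0 ≤ f(e) ≤ cap(e).
At each intermediate node, inflow equals outflow.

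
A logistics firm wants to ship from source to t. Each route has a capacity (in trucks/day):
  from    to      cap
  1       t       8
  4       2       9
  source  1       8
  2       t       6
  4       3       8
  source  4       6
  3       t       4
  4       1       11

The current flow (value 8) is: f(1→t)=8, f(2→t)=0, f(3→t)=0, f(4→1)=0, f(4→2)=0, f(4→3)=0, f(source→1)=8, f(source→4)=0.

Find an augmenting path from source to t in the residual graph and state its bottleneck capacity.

Residual along source→4→3→t: source→4: 6, 4→3: 8, 3→t: 4.
Bottleneck = min = 4.

source→4→3→t, bottleneck 4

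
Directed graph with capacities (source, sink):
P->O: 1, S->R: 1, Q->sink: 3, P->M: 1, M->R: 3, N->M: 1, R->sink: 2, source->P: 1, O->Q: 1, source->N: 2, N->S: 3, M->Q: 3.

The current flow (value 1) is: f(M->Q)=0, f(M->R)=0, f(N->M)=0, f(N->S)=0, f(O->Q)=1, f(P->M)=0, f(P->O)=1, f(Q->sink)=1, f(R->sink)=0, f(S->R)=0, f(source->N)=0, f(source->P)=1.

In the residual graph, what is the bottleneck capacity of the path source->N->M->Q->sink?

Residual capacities along the path: source->N: 2, N->M: 1, M->Q: 3, Q->sink: 2.
Minimum is 1.

1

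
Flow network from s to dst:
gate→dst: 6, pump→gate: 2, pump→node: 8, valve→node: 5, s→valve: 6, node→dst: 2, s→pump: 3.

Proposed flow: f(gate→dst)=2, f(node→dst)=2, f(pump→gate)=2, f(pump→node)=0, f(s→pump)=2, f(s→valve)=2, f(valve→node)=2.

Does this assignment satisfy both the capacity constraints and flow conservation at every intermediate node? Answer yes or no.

Every edge has 0 ≤ f(e) ≤ cap(e).
At each intermediate node, inflow equals outflow.

Yes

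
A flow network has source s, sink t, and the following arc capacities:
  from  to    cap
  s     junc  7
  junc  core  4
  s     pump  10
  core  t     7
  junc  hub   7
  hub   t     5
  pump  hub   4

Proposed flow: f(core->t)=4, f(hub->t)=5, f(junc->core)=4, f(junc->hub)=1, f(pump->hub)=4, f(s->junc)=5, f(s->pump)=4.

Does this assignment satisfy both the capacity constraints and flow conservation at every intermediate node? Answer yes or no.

Yes

Every edge has 0 ≤ f(e) ≤ cap(e).
At each intermediate node, inflow equals outflow.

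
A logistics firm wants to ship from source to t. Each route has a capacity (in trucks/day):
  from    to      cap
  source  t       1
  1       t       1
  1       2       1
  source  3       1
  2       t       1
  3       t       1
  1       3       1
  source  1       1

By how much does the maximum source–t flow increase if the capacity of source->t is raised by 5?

5

Original max flow = 3.
After raising cap(source->t), augmenting paths through that edge carry 5 more units.
New max flow = 8. Increase = 5.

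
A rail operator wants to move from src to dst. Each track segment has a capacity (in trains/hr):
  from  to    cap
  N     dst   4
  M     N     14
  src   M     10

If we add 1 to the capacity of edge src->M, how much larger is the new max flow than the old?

0

Original max flow = 4.
Edge src->M does not cross the min cut (source side {M, N, src}), so extra capacity there cannot help.
New max flow = 4. Increase = 0.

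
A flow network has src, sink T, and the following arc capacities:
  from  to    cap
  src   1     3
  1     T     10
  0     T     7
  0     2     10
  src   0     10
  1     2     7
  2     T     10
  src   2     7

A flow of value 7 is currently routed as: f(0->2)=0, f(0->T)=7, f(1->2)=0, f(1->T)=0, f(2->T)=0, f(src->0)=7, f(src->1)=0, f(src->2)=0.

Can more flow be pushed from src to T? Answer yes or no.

Yes

Residual path src->1->T has bottleneck 3 > 0.
Pushing 3 along it raises the flow to 10, so the given flow is not maximum.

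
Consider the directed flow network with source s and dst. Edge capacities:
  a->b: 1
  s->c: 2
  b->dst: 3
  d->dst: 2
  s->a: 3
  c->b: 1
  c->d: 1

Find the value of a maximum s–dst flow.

3

Augment s->a->b->dst: bottleneck 1. Total 1.
Augment s->c->b->dst: bottleneck 1. Total 2.
Augment s->c->d->dst: bottleneck 1. Total 3.
No augmenting path remains in the residual graph.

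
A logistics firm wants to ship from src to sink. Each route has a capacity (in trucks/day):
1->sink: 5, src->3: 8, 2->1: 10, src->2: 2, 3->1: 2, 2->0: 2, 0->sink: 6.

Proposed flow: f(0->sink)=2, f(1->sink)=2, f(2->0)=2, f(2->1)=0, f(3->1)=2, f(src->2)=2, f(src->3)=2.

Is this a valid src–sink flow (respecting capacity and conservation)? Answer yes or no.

Yes

Every edge has 0 ≤ f(e) ≤ cap(e).
At each intermediate node, inflow equals outflow.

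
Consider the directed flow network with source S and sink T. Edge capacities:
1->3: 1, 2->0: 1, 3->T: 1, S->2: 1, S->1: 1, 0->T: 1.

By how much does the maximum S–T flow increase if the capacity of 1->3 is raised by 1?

0

Original max flow = 2.
Edge 1->3 does not cross the min cut (source side {S}), so extra capacity there cannot help.
New max flow = 2. Increase = 0.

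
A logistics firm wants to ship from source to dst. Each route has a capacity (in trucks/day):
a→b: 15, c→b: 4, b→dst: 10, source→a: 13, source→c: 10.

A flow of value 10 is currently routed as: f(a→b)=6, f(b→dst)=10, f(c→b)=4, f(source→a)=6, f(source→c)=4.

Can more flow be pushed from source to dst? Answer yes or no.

No

Residual reachable from source: {a, b, c, source}; dst is not reachable.
Saturated cut: b→dst with total capacity 10 = current flow value. Flow is maximum.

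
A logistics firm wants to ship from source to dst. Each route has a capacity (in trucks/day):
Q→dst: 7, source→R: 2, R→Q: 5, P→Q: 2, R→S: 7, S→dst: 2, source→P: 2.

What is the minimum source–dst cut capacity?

4

Max flow = 4 (via 2 augmenting paths).
In the residual at optimum, the set reachable from source is {source}.
Cut edges: source→P (cap 2), source→R (cap 2). Sum = 4.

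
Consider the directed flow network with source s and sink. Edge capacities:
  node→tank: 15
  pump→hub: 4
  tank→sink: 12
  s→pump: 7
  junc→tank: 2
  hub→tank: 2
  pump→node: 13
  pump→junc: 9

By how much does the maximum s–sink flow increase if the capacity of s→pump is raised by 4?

Original max flow = 7.
After raising cap(s→pump), augmenting paths through that edge carry 4 more units.
New max flow = 11. Increase = 4.

4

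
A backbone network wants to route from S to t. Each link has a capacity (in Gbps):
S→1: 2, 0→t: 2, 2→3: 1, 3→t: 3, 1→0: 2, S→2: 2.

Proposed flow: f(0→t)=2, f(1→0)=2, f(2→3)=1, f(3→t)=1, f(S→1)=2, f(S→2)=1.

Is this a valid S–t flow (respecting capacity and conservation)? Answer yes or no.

Every edge has 0 ≤ f(e) ≤ cap(e).
At each intermediate node, inflow equals outflow.

Yes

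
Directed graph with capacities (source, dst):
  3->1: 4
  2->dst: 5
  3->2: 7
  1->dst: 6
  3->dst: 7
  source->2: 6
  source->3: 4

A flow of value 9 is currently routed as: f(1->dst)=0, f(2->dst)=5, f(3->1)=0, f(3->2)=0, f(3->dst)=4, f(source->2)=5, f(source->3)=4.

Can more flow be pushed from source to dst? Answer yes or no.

Residual reachable from source: {2, source}; dst is not reachable.
Saturated cut: source->3, 2->dst with total capacity 9 = current flow value. Flow is maximum.

No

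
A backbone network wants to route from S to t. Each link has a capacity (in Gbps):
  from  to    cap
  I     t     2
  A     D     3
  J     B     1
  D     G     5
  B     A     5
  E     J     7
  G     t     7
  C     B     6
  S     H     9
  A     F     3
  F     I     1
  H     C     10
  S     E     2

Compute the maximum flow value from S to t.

4

Augment S→H→C→B→A→F→I→t: bottleneck 1. Total 1.
Augment S→H→C→B→A→D→G→t: bottleneck 3. Total 4.
No augmenting path remains in the residual graph.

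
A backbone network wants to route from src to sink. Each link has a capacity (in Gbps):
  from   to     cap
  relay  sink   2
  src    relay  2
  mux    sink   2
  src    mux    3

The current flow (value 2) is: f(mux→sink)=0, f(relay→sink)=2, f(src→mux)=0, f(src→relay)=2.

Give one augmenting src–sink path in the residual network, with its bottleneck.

src→mux→sink, bottleneck 2

Residual along src→mux→sink: src→mux: 3, mux→sink: 2.
Bottleneck = min = 2.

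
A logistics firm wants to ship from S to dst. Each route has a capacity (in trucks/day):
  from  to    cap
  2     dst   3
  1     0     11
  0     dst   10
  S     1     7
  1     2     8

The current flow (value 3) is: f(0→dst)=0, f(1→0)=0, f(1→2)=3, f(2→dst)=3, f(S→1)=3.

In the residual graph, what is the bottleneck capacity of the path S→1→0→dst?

Residual capacities along the path: S→1: 4, 1→0: 11, 0→dst: 10.
Minimum is 4.

4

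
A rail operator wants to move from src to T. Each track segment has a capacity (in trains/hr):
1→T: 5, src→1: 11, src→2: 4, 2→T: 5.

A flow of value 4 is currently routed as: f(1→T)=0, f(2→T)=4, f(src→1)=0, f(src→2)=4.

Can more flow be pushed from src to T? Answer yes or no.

Yes

Residual path src→1→T has bottleneck 5 > 0.
Pushing 5 along it raises the flow to 9, so the given flow is not maximum.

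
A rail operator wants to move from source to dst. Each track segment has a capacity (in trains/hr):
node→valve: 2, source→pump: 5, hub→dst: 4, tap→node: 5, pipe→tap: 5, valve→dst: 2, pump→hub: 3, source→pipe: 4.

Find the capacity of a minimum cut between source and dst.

5

Max flow = 5 (via 2 augmenting paths).
In the residual at optimum, the set reachable from source is {node, pipe, pump, source, tap}.
Cut edges: pump→hub (cap 3), node→valve (cap 2). Sum = 5.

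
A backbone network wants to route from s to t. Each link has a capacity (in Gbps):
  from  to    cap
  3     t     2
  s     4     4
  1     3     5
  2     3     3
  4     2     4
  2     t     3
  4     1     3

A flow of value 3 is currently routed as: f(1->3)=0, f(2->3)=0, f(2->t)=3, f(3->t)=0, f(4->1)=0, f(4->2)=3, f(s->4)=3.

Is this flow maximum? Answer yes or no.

Residual path s->4->2->3->t has bottleneck 1 > 0.
Pushing 1 along it raises the flow to 4, so the given flow is not maximum.

No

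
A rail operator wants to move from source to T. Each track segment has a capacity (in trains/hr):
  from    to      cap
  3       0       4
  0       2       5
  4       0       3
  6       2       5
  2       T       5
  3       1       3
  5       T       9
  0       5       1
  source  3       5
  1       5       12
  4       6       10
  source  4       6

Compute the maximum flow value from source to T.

Augment source->3->1->5->T: bottleneck 3. Total 3.
Augment source->3->0->5->T: bottleneck 1. Total 4.
Augment source->3->0->2->T: bottleneck 1. Total 5.
Augment source->4->0->2->T: bottleneck 3. Total 8.
Augment source->4->6->2->T: bottleneck 1. Total 9.
No augmenting path remains in the residual graph.

9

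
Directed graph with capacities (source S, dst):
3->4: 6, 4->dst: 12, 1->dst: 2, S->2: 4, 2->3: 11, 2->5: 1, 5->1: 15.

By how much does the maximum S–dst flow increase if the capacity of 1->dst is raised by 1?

Original max flow = 4.
Edge 1->dst does not cross the min cut (source side {S}), so extra capacity there cannot help.
New max flow = 4. Increase = 0.

0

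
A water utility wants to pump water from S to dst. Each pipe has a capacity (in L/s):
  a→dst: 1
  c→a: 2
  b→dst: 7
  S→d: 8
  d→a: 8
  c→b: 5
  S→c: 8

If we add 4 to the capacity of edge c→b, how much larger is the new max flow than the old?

2

Original max flow = 6.
After raising cap(c→b), augmenting paths through that edge carry 2 more units.
New max flow = 8. Increase = 2.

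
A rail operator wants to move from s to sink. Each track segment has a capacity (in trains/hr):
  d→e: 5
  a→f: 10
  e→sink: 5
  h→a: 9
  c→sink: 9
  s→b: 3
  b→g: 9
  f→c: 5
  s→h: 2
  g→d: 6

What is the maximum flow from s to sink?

Augment s→h→a→f→c→sink: bottleneck 2. Total 2.
Augment s→b→g→d→e→sink: bottleneck 3. Total 5.
No augmenting path remains in the residual graph.

5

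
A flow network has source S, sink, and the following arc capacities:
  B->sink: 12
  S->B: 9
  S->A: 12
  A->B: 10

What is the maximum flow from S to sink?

12

Augment S->B->sink: bottleneck 9. Total 9.
Augment S->A->B->sink: bottleneck 3. Total 12.
No augmenting path remains in the residual graph.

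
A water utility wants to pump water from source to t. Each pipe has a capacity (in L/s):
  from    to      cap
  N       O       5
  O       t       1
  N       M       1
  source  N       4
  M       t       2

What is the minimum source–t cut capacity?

Max flow = 2 (via 2 augmenting paths).
In the residual at optimum, the set reachable from source is {N, O, source}.
Cut edges: N->M (cap 1), O->t (cap 1). Sum = 2.

2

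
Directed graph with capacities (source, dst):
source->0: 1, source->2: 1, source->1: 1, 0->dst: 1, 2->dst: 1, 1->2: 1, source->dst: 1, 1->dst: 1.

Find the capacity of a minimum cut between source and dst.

Max flow = 4 (via 4 augmenting paths).
In the residual at optimum, the set reachable from source is {source}.
Cut edges: source->1 (cap 1), source->2 (cap 1), source->0 (cap 1), source->dst (cap 1). Sum = 4.

4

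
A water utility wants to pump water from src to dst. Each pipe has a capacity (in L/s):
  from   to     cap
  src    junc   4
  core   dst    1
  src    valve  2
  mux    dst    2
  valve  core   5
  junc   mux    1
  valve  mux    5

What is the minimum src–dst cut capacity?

3

Max flow = 3 (via 3 augmenting paths).
In the residual at optimum, the set reachable from src is {junc, src}.
Cut edges: src->valve (cap 2), junc->mux (cap 1). Sum = 3.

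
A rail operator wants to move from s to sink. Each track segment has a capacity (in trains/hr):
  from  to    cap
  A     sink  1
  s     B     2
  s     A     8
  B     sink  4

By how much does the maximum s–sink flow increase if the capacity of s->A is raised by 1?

0

Original max flow = 3.
Edge s->A does not cross the min cut (source side {A, s}), so extra capacity there cannot help.
New max flow = 3. Increase = 0.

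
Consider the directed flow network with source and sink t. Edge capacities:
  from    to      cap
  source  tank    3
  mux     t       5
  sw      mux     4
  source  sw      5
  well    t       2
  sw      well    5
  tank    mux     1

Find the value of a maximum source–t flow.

Augment source→sw→well→t: bottleneck 2. Total 2.
Augment source→sw→mux→t: bottleneck 3. Total 5.
Augment source→tank→mux→t: bottleneck 1. Total 6.
No augmenting path remains in the residual graph.

6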